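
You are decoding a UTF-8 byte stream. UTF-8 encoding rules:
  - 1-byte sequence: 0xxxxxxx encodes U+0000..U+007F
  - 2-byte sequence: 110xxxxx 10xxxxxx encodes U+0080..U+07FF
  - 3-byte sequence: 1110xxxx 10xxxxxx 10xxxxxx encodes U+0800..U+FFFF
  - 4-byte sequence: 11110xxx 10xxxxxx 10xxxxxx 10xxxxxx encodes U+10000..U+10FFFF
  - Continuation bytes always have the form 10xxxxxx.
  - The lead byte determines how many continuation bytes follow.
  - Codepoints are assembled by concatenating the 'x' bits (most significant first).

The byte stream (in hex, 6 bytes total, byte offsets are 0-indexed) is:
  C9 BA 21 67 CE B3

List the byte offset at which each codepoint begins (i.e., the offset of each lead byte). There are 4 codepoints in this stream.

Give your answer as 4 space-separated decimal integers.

Answer: 0 2 3 4

Derivation:
Byte[0]=C9: 2-byte lead, need 1 cont bytes. acc=0x9
Byte[1]=BA: continuation. acc=(acc<<6)|0x3A=0x27A
Completed: cp=U+027A (starts at byte 0)
Byte[2]=21: 1-byte ASCII. cp=U+0021
Byte[3]=67: 1-byte ASCII. cp=U+0067
Byte[4]=CE: 2-byte lead, need 1 cont bytes. acc=0xE
Byte[5]=B3: continuation. acc=(acc<<6)|0x33=0x3B3
Completed: cp=U+03B3 (starts at byte 4)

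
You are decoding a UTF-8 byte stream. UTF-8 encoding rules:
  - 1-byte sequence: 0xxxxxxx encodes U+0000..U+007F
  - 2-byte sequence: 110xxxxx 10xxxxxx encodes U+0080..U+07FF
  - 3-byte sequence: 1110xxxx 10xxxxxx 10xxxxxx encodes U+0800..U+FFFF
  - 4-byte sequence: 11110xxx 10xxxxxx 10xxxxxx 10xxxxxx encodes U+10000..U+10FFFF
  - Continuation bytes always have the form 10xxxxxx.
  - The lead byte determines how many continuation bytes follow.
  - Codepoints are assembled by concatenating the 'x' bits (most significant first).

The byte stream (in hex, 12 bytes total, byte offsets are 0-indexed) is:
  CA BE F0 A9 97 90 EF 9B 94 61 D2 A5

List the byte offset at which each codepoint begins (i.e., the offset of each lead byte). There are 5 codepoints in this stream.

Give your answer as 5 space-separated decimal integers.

Byte[0]=CA: 2-byte lead, need 1 cont bytes. acc=0xA
Byte[1]=BE: continuation. acc=(acc<<6)|0x3E=0x2BE
Completed: cp=U+02BE (starts at byte 0)
Byte[2]=F0: 4-byte lead, need 3 cont bytes. acc=0x0
Byte[3]=A9: continuation. acc=(acc<<6)|0x29=0x29
Byte[4]=97: continuation. acc=(acc<<6)|0x17=0xA57
Byte[5]=90: continuation. acc=(acc<<6)|0x10=0x295D0
Completed: cp=U+295D0 (starts at byte 2)
Byte[6]=EF: 3-byte lead, need 2 cont bytes. acc=0xF
Byte[7]=9B: continuation. acc=(acc<<6)|0x1B=0x3DB
Byte[8]=94: continuation. acc=(acc<<6)|0x14=0xF6D4
Completed: cp=U+F6D4 (starts at byte 6)
Byte[9]=61: 1-byte ASCII. cp=U+0061
Byte[10]=D2: 2-byte lead, need 1 cont bytes. acc=0x12
Byte[11]=A5: continuation. acc=(acc<<6)|0x25=0x4A5
Completed: cp=U+04A5 (starts at byte 10)

Answer: 0 2 6 9 10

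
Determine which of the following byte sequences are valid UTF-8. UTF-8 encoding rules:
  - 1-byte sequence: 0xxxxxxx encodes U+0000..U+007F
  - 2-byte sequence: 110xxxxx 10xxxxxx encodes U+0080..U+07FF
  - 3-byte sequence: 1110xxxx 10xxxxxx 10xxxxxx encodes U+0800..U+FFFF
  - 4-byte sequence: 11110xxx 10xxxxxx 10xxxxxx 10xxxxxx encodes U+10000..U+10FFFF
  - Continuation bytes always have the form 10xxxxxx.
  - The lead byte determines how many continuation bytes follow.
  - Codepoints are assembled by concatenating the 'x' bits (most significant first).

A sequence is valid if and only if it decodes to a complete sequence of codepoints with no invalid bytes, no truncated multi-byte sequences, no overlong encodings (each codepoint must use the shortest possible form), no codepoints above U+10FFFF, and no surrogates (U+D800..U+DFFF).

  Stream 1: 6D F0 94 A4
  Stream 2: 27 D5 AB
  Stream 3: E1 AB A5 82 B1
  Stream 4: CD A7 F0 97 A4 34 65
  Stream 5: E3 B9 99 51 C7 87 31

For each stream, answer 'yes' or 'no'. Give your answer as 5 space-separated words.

Answer: no yes no no yes

Derivation:
Stream 1: error at byte offset 4. INVALID
Stream 2: decodes cleanly. VALID
Stream 3: error at byte offset 3. INVALID
Stream 4: error at byte offset 5. INVALID
Stream 5: decodes cleanly. VALID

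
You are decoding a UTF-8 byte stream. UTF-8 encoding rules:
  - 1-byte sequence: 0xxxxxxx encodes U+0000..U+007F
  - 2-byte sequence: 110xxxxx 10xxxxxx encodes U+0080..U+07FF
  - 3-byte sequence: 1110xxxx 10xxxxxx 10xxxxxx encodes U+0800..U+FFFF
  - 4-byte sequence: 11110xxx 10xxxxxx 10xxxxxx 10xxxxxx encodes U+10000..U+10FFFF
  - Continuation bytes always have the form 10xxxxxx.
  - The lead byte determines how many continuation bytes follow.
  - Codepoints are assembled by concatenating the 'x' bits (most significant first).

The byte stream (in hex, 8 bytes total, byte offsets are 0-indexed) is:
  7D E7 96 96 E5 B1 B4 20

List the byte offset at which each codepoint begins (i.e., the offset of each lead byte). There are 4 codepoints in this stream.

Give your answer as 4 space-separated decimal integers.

Answer: 0 1 4 7

Derivation:
Byte[0]=7D: 1-byte ASCII. cp=U+007D
Byte[1]=E7: 3-byte lead, need 2 cont bytes. acc=0x7
Byte[2]=96: continuation. acc=(acc<<6)|0x16=0x1D6
Byte[3]=96: continuation. acc=(acc<<6)|0x16=0x7596
Completed: cp=U+7596 (starts at byte 1)
Byte[4]=E5: 3-byte lead, need 2 cont bytes. acc=0x5
Byte[5]=B1: continuation. acc=(acc<<6)|0x31=0x171
Byte[6]=B4: continuation. acc=(acc<<6)|0x34=0x5C74
Completed: cp=U+5C74 (starts at byte 4)
Byte[7]=20: 1-byte ASCII. cp=U+0020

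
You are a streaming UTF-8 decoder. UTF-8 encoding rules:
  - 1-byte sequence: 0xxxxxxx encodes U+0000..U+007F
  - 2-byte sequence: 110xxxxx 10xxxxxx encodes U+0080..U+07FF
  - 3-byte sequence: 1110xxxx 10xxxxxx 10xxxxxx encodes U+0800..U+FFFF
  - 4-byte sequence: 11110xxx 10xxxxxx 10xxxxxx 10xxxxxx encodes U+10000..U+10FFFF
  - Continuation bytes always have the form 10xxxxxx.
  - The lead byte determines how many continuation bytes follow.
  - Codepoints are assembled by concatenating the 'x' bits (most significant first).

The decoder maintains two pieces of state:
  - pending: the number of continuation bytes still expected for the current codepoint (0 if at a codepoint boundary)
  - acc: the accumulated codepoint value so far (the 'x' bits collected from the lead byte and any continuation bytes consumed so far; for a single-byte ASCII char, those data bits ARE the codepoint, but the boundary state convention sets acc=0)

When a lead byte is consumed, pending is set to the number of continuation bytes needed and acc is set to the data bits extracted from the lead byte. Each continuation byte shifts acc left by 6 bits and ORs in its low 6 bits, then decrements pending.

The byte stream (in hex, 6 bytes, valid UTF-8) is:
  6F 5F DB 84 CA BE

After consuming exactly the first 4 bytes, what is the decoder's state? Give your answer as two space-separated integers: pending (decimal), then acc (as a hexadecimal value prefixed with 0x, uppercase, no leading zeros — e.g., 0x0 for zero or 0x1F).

Answer: 0 0x6C4

Derivation:
Byte[0]=6F: 1-byte. pending=0, acc=0x0
Byte[1]=5F: 1-byte. pending=0, acc=0x0
Byte[2]=DB: 2-byte lead. pending=1, acc=0x1B
Byte[3]=84: continuation. acc=(acc<<6)|0x04=0x6C4, pending=0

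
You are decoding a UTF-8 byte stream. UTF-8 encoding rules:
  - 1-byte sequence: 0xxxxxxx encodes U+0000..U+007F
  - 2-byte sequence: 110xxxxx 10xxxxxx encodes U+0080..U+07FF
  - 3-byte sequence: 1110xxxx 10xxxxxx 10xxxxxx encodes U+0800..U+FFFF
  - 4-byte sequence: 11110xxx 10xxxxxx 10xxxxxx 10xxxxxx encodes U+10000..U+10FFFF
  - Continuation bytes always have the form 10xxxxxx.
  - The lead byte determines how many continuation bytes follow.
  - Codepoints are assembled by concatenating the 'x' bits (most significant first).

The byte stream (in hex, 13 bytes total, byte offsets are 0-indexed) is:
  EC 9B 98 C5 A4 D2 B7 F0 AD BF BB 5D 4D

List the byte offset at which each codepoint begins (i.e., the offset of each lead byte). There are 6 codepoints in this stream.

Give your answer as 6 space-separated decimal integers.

Byte[0]=EC: 3-byte lead, need 2 cont bytes. acc=0xC
Byte[1]=9B: continuation. acc=(acc<<6)|0x1B=0x31B
Byte[2]=98: continuation. acc=(acc<<6)|0x18=0xC6D8
Completed: cp=U+C6D8 (starts at byte 0)
Byte[3]=C5: 2-byte lead, need 1 cont bytes. acc=0x5
Byte[4]=A4: continuation. acc=(acc<<6)|0x24=0x164
Completed: cp=U+0164 (starts at byte 3)
Byte[5]=D2: 2-byte lead, need 1 cont bytes. acc=0x12
Byte[6]=B7: continuation. acc=(acc<<6)|0x37=0x4B7
Completed: cp=U+04B7 (starts at byte 5)
Byte[7]=F0: 4-byte lead, need 3 cont bytes. acc=0x0
Byte[8]=AD: continuation. acc=(acc<<6)|0x2D=0x2D
Byte[9]=BF: continuation. acc=(acc<<6)|0x3F=0xB7F
Byte[10]=BB: continuation. acc=(acc<<6)|0x3B=0x2DFFB
Completed: cp=U+2DFFB (starts at byte 7)
Byte[11]=5D: 1-byte ASCII. cp=U+005D
Byte[12]=4D: 1-byte ASCII. cp=U+004D

Answer: 0 3 5 7 11 12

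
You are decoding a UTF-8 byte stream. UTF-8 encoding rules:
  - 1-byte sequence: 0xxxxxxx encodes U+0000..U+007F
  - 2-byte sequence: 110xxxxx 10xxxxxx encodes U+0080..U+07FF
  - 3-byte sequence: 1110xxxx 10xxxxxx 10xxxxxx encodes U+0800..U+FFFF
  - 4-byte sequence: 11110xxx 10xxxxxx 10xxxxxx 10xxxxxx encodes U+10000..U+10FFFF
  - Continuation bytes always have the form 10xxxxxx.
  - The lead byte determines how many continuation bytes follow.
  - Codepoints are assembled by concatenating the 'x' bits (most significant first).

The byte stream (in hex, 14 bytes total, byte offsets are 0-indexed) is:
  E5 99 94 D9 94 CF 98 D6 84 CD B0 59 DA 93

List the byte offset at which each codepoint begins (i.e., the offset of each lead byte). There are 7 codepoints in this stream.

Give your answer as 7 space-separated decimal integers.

Byte[0]=E5: 3-byte lead, need 2 cont bytes. acc=0x5
Byte[1]=99: continuation. acc=(acc<<6)|0x19=0x159
Byte[2]=94: continuation. acc=(acc<<6)|0x14=0x5654
Completed: cp=U+5654 (starts at byte 0)
Byte[3]=D9: 2-byte lead, need 1 cont bytes. acc=0x19
Byte[4]=94: continuation. acc=(acc<<6)|0x14=0x654
Completed: cp=U+0654 (starts at byte 3)
Byte[5]=CF: 2-byte lead, need 1 cont bytes. acc=0xF
Byte[6]=98: continuation. acc=(acc<<6)|0x18=0x3D8
Completed: cp=U+03D8 (starts at byte 5)
Byte[7]=D6: 2-byte lead, need 1 cont bytes. acc=0x16
Byte[8]=84: continuation. acc=(acc<<6)|0x04=0x584
Completed: cp=U+0584 (starts at byte 7)
Byte[9]=CD: 2-byte lead, need 1 cont bytes. acc=0xD
Byte[10]=B0: continuation. acc=(acc<<6)|0x30=0x370
Completed: cp=U+0370 (starts at byte 9)
Byte[11]=59: 1-byte ASCII. cp=U+0059
Byte[12]=DA: 2-byte lead, need 1 cont bytes. acc=0x1A
Byte[13]=93: continuation. acc=(acc<<6)|0x13=0x693
Completed: cp=U+0693 (starts at byte 12)

Answer: 0 3 5 7 9 11 12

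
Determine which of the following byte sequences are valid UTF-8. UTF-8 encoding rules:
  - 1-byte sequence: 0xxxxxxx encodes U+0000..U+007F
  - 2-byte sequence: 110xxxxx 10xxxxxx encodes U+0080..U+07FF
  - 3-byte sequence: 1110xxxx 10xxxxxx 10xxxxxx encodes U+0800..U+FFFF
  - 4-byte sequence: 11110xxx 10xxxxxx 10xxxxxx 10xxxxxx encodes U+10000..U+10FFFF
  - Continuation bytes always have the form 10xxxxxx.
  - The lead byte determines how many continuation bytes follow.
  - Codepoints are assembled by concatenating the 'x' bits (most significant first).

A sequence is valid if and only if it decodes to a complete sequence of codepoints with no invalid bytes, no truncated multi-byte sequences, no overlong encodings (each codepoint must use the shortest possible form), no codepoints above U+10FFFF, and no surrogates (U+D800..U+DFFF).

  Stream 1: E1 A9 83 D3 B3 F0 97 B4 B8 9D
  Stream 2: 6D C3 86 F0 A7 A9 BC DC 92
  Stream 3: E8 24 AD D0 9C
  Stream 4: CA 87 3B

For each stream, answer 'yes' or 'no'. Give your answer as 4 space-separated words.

Answer: no yes no yes

Derivation:
Stream 1: error at byte offset 9. INVALID
Stream 2: decodes cleanly. VALID
Stream 3: error at byte offset 1. INVALID
Stream 4: decodes cleanly. VALID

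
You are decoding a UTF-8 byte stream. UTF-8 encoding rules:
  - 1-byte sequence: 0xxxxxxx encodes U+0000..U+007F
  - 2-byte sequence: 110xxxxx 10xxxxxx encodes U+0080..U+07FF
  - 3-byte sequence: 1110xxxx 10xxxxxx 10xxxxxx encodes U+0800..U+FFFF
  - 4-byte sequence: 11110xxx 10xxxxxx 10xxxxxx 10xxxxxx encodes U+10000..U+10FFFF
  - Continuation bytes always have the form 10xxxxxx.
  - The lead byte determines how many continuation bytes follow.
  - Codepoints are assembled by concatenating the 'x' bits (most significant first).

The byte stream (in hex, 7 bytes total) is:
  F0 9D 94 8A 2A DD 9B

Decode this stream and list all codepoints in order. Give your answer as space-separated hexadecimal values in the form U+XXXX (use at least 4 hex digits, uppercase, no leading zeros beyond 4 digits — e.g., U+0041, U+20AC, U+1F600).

Answer: U+1D50A U+002A U+075B

Derivation:
Byte[0]=F0: 4-byte lead, need 3 cont bytes. acc=0x0
Byte[1]=9D: continuation. acc=(acc<<6)|0x1D=0x1D
Byte[2]=94: continuation. acc=(acc<<6)|0x14=0x754
Byte[3]=8A: continuation. acc=(acc<<6)|0x0A=0x1D50A
Completed: cp=U+1D50A (starts at byte 0)
Byte[4]=2A: 1-byte ASCII. cp=U+002A
Byte[5]=DD: 2-byte lead, need 1 cont bytes. acc=0x1D
Byte[6]=9B: continuation. acc=(acc<<6)|0x1B=0x75B
Completed: cp=U+075B (starts at byte 5)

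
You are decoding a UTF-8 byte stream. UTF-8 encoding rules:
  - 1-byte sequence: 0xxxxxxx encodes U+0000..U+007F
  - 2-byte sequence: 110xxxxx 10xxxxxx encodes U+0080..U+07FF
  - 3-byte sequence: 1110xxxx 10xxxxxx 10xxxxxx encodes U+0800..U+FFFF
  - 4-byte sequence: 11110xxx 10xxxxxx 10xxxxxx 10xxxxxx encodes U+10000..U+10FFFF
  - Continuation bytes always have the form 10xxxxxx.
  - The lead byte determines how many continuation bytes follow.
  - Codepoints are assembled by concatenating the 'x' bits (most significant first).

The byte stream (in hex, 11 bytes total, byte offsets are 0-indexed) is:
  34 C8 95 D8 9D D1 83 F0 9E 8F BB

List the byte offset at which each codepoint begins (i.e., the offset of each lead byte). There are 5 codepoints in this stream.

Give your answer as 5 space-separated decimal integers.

Answer: 0 1 3 5 7

Derivation:
Byte[0]=34: 1-byte ASCII. cp=U+0034
Byte[1]=C8: 2-byte lead, need 1 cont bytes. acc=0x8
Byte[2]=95: continuation. acc=(acc<<6)|0x15=0x215
Completed: cp=U+0215 (starts at byte 1)
Byte[3]=D8: 2-byte lead, need 1 cont bytes. acc=0x18
Byte[4]=9D: continuation. acc=(acc<<6)|0x1D=0x61D
Completed: cp=U+061D (starts at byte 3)
Byte[5]=D1: 2-byte lead, need 1 cont bytes. acc=0x11
Byte[6]=83: continuation. acc=(acc<<6)|0x03=0x443
Completed: cp=U+0443 (starts at byte 5)
Byte[7]=F0: 4-byte lead, need 3 cont bytes. acc=0x0
Byte[8]=9E: continuation. acc=(acc<<6)|0x1E=0x1E
Byte[9]=8F: continuation. acc=(acc<<6)|0x0F=0x78F
Byte[10]=BB: continuation. acc=(acc<<6)|0x3B=0x1E3FB
Completed: cp=U+1E3FB (starts at byte 7)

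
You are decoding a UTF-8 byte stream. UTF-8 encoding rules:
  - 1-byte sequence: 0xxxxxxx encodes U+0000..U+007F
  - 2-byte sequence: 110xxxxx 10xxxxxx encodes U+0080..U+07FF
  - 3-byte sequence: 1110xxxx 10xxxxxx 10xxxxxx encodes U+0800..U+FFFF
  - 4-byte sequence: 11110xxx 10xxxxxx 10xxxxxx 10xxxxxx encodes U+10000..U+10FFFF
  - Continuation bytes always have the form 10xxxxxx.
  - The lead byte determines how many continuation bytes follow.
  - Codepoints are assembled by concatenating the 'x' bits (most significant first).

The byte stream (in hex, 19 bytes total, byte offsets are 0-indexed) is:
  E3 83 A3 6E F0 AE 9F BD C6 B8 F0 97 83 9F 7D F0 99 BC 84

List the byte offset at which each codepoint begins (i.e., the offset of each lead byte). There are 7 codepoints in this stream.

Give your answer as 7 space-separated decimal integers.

Byte[0]=E3: 3-byte lead, need 2 cont bytes. acc=0x3
Byte[1]=83: continuation. acc=(acc<<6)|0x03=0xC3
Byte[2]=A3: continuation. acc=(acc<<6)|0x23=0x30E3
Completed: cp=U+30E3 (starts at byte 0)
Byte[3]=6E: 1-byte ASCII. cp=U+006E
Byte[4]=F0: 4-byte lead, need 3 cont bytes. acc=0x0
Byte[5]=AE: continuation. acc=(acc<<6)|0x2E=0x2E
Byte[6]=9F: continuation. acc=(acc<<6)|0x1F=0xB9F
Byte[7]=BD: continuation. acc=(acc<<6)|0x3D=0x2E7FD
Completed: cp=U+2E7FD (starts at byte 4)
Byte[8]=C6: 2-byte lead, need 1 cont bytes. acc=0x6
Byte[9]=B8: continuation. acc=(acc<<6)|0x38=0x1B8
Completed: cp=U+01B8 (starts at byte 8)
Byte[10]=F0: 4-byte lead, need 3 cont bytes. acc=0x0
Byte[11]=97: continuation. acc=(acc<<6)|0x17=0x17
Byte[12]=83: continuation. acc=(acc<<6)|0x03=0x5C3
Byte[13]=9F: continuation. acc=(acc<<6)|0x1F=0x170DF
Completed: cp=U+170DF (starts at byte 10)
Byte[14]=7D: 1-byte ASCII. cp=U+007D
Byte[15]=F0: 4-byte lead, need 3 cont bytes. acc=0x0
Byte[16]=99: continuation. acc=(acc<<6)|0x19=0x19
Byte[17]=BC: continuation. acc=(acc<<6)|0x3C=0x67C
Byte[18]=84: continuation. acc=(acc<<6)|0x04=0x19F04
Completed: cp=U+19F04 (starts at byte 15)

Answer: 0 3 4 8 10 14 15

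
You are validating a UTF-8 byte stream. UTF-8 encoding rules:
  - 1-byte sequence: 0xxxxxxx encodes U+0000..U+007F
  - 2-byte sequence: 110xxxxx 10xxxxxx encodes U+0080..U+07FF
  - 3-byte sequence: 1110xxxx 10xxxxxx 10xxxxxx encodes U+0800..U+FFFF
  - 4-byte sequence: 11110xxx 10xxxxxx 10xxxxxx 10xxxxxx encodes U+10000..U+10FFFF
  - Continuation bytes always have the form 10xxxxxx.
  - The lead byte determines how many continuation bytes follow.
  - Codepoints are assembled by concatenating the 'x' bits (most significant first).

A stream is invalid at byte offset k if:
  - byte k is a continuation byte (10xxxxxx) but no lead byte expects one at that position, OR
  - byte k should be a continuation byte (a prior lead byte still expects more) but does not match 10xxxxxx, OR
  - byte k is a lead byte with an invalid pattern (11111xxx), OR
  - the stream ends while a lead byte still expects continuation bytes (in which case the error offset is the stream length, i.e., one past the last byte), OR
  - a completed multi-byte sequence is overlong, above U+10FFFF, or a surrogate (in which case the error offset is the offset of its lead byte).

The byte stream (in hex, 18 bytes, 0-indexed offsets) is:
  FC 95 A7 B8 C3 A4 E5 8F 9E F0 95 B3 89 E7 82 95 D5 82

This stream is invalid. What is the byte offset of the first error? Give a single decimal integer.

Byte[0]=FC: INVALID lead byte (not 0xxx/110x/1110/11110)

Answer: 0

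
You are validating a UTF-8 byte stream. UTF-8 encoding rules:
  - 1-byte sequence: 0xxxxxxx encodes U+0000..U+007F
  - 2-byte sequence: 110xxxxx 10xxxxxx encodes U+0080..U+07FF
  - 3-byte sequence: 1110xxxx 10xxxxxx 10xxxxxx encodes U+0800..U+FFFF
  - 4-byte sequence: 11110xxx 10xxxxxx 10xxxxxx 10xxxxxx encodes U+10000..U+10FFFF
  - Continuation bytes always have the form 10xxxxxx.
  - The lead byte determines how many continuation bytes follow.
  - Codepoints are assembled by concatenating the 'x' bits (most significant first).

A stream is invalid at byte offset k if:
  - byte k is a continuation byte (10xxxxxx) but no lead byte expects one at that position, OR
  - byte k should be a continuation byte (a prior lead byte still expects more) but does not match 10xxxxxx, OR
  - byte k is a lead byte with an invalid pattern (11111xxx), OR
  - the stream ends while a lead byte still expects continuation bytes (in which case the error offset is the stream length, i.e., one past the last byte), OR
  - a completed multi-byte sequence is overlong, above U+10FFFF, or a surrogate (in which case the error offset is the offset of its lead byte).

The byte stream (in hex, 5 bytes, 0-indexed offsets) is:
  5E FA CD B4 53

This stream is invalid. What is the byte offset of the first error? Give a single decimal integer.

Byte[0]=5E: 1-byte ASCII. cp=U+005E
Byte[1]=FA: INVALID lead byte (not 0xxx/110x/1110/11110)

Answer: 1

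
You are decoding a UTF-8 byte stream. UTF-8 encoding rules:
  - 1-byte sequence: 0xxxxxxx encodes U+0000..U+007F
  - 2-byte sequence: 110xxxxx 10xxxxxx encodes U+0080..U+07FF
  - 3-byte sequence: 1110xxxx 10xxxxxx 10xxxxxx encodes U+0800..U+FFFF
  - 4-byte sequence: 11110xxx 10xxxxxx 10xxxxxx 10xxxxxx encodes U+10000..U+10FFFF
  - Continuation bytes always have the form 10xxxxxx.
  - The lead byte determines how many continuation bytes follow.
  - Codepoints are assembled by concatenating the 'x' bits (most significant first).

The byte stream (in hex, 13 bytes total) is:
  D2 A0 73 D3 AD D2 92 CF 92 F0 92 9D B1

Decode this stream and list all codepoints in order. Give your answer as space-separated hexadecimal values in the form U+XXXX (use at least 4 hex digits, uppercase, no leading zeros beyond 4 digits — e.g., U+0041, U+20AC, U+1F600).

Byte[0]=D2: 2-byte lead, need 1 cont bytes. acc=0x12
Byte[1]=A0: continuation. acc=(acc<<6)|0x20=0x4A0
Completed: cp=U+04A0 (starts at byte 0)
Byte[2]=73: 1-byte ASCII. cp=U+0073
Byte[3]=D3: 2-byte lead, need 1 cont bytes. acc=0x13
Byte[4]=AD: continuation. acc=(acc<<6)|0x2D=0x4ED
Completed: cp=U+04ED (starts at byte 3)
Byte[5]=D2: 2-byte lead, need 1 cont bytes. acc=0x12
Byte[6]=92: continuation. acc=(acc<<6)|0x12=0x492
Completed: cp=U+0492 (starts at byte 5)
Byte[7]=CF: 2-byte lead, need 1 cont bytes. acc=0xF
Byte[8]=92: continuation. acc=(acc<<6)|0x12=0x3D2
Completed: cp=U+03D2 (starts at byte 7)
Byte[9]=F0: 4-byte lead, need 3 cont bytes. acc=0x0
Byte[10]=92: continuation. acc=(acc<<6)|0x12=0x12
Byte[11]=9D: continuation. acc=(acc<<6)|0x1D=0x49D
Byte[12]=B1: continuation. acc=(acc<<6)|0x31=0x12771
Completed: cp=U+12771 (starts at byte 9)

Answer: U+04A0 U+0073 U+04ED U+0492 U+03D2 U+12771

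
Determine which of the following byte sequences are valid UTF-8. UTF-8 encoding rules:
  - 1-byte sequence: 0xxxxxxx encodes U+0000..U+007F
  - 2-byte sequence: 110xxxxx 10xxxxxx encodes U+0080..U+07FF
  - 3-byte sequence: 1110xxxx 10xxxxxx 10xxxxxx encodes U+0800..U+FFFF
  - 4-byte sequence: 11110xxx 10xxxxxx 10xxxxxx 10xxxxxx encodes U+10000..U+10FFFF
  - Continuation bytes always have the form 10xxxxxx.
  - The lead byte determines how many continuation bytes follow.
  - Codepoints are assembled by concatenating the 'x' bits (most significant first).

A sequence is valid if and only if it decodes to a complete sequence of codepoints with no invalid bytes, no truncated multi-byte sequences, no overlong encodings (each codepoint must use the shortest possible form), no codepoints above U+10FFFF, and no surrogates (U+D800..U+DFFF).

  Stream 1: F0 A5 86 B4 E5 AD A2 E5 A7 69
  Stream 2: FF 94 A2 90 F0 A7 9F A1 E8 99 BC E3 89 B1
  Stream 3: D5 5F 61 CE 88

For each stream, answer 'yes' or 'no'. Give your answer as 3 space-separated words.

Answer: no no no

Derivation:
Stream 1: error at byte offset 9. INVALID
Stream 2: error at byte offset 0. INVALID
Stream 3: error at byte offset 1. INVALID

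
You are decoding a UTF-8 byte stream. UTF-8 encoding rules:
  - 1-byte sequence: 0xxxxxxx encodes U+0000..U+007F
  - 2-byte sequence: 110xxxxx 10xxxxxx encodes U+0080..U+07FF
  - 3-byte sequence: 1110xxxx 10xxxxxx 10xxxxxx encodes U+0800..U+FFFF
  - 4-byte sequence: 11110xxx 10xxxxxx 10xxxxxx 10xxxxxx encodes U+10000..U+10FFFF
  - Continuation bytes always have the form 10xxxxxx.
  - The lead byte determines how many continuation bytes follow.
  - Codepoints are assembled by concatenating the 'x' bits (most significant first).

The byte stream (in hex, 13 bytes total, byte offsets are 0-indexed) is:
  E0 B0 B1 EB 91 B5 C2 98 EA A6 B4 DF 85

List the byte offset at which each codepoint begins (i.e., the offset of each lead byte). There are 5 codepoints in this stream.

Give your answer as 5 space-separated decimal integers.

Answer: 0 3 6 8 11

Derivation:
Byte[0]=E0: 3-byte lead, need 2 cont bytes. acc=0x0
Byte[1]=B0: continuation. acc=(acc<<6)|0x30=0x30
Byte[2]=B1: continuation. acc=(acc<<6)|0x31=0xC31
Completed: cp=U+0C31 (starts at byte 0)
Byte[3]=EB: 3-byte lead, need 2 cont bytes. acc=0xB
Byte[4]=91: continuation. acc=(acc<<6)|0x11=0x2D1
Byte[5]=B5: continuation. acc=(acc<<6)|0x35=0xB475
Completed: cp=U+B475 (starts at byte 3)
Byte[6]=C2: 2-byte lead, need 1 cont bytes. acc=0x2
Byte[7]=98: continuation. acc=(acc<<6)|0x18=0x98
Completed: cp=U+0098 (starts at byte 6)
Byte[8]=EA: 3-byte lead, need 2 cont bytes. acc=0xA
Byte[9]=A6: continuation. acc=(acc<<6)|0x26=0x2A6
Byte[10]=B4: continuation. acc=(acc<<6)|0x34=0xA9B4
Completed: cp=U+A9B4 (starts at byte 8)
Byte[11]=DF: 2-byte lead, need 1 cont bytes. acc=0x1F
Byte[12]=85: continuation. acc=(acc<<6)|0x05=0x7C5
Completed: cp=U+07C5 (starts at byte 11)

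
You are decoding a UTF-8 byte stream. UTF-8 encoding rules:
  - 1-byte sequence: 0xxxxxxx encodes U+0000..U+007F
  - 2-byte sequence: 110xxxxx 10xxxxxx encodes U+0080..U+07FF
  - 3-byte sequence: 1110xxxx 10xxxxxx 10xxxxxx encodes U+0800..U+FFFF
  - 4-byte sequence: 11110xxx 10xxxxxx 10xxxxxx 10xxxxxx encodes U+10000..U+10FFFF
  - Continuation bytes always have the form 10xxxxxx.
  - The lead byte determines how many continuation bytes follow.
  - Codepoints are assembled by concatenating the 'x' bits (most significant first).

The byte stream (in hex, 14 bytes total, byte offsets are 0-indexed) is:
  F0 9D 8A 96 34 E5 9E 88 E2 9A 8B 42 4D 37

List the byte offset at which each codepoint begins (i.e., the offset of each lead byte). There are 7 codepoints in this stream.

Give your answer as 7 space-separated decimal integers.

Answer: 0 4 5 8 11 12 13

Derivation:
Byte[0]=F0: 4-byte lead, need 3 cont bytes. acc=0x0
Byte[1]=9D: continuation. acc=(acc<<6)|0x1D=0x1D
Byte[2]=8A: continuation. acc=(acc<<6)|0x0A=0x74A
Byte[3]=96: continuation. acc=(acc<<6)|0x16=0x1D296
Completed: cp=U+1D296 (starts at byte 0)
Byte[4]=34: 1-byte ASCII. cp=U+0034
Byte[5]=E5: 3-byte lead, need 2 cont bytes. acc=0x5
Byte[6]=9E: continuation. acc=(acc<<6)|0x1E=0x15E
Byte[7]=88: continuation. acc=(acc<<6)|0x08=0x5788
Completed: cp=U+5788 (starts at byte 5)
Byte[8]=E2: 3-byte lead, need 2 cont bytes. acc=0x2
Byte[9]=9A: continuation. acc=(acc<<6)|0x1A=0x9A
Byte[10]=8B: continuation. acc=(acc<<6)|0x0B=0x268B
Completed: cp=U+268B (starts at byte 8)
Byte[11]=42: 1-byte ASCII. cp=U+0042
Byte[12]=4D: 1-byte ASCII. cp=U+004D
Byte[13]=37: 1-byte ASCII. cp=U+0037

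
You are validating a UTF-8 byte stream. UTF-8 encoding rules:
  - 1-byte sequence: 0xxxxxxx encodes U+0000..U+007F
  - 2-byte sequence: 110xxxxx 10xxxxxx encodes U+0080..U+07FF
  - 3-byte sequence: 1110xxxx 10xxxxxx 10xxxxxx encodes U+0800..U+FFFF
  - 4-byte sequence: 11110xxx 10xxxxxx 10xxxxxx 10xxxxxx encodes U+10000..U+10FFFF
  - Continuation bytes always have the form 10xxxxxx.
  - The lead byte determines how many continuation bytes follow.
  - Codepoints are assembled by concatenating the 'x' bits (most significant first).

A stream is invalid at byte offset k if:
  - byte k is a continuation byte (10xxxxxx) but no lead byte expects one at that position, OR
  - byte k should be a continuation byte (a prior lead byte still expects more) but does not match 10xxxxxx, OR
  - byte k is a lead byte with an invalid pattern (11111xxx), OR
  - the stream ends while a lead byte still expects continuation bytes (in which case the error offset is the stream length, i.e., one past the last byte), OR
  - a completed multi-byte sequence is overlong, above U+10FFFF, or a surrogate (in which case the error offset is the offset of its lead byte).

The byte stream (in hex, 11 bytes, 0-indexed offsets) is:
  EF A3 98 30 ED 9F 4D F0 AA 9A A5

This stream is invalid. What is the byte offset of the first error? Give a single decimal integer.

Answer: 6

Derivation:
Byte[0]=EF: 3-byte lead, need 2 cont bytes. acc=0xF
Byte[1]=A3: continuation. acc=(acc<<6)|0x23=0x3E3
Byte[2]=98: continuation. acc=(acc<<6)|0x18=0xF8D8
Completed: cp=U+F8D8 (starts at byte 0)
Byte[3]=30: 1-byte ASCII. cp=U+0030
Byte[4]=ED: 3-byte lead, need 2 cont bytes. acc=0xD
Byte[5]=9F: continuation. acc=(acc<<6)|0x1F=0x35F
Byte[6]=4D: expected 10xxxxxx continuation. INVALID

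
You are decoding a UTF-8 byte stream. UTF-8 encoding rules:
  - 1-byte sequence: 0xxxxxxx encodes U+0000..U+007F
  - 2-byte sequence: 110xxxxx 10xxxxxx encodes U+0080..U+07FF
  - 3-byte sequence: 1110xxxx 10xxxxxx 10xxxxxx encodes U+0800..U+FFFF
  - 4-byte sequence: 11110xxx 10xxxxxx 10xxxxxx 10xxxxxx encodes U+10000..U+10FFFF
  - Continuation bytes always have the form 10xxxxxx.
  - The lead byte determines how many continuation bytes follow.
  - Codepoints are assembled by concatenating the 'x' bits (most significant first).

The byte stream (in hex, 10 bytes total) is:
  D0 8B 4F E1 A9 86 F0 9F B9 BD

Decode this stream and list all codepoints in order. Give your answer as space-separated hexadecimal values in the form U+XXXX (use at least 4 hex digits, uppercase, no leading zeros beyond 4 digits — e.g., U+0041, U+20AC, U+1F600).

Byte[0]=D0: 2-byte lead, need 1 cont bytes. acc=0x10
Byte[1]=8B: continuation. acc=(acc<<6)|0x0B=0x40B
Completed: cp=U+040B (starts at byte 0)
Byte[2]=4F: 1-byte ASCII. cp=U+004F
Byte[3]=E1: 3-byte lead, need 2 cont bytes. acc=0x1
Byte[4]=A9: continuation. acc=(acc<<6)|0x29=0x69
Byte[5]=86: continuation. acc=(acc<<6)|0x06=0x1A46
Completed: cp=U+1A46 (starts at byte 3)
Byte[6]=F0: 4-byte lead, need 3 cont bytes. acc=0x0
Byte[7]=9F: continuation. acc=(acc<<6)|0x1F=0x1F
Byte[8]=B9: continuation. acc=(acc<<6)|0x39=0x7F9
Byte[9]=BD: continuation. acc=(acc<<6)|0x3D=0x1FE7D
Completed: cp=U+1FE7D (starts at byte 6)

Answer: U+040B U+004F U+1A46 U+1FE7D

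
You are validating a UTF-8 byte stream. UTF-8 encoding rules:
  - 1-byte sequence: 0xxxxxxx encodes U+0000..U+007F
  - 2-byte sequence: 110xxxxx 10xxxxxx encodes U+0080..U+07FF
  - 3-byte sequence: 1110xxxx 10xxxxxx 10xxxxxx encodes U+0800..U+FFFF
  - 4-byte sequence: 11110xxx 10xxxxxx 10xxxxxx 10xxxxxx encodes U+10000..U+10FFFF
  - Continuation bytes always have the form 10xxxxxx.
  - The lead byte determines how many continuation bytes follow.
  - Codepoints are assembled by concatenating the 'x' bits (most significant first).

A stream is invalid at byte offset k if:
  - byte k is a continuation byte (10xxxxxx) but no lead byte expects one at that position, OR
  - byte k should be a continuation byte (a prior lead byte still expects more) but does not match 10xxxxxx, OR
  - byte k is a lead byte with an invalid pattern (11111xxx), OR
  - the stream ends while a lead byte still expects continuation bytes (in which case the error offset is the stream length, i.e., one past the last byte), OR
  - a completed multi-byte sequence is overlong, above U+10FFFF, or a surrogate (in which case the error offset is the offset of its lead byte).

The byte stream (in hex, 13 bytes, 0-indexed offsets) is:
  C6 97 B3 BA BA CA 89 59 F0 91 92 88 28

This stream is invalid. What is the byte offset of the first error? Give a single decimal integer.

Byte[0]=C6: 2-byte lead, need 1 cont bytes. acc=0x6
Byte[1]=97: continuation. acc=(acc<<6)|0x17=0x197
Completed: cp=U+0197 (starts at byte 0)
Byte[2]=B3: INVALID lead byte (not 0xxx/110x/1110/11110)

Answer: 2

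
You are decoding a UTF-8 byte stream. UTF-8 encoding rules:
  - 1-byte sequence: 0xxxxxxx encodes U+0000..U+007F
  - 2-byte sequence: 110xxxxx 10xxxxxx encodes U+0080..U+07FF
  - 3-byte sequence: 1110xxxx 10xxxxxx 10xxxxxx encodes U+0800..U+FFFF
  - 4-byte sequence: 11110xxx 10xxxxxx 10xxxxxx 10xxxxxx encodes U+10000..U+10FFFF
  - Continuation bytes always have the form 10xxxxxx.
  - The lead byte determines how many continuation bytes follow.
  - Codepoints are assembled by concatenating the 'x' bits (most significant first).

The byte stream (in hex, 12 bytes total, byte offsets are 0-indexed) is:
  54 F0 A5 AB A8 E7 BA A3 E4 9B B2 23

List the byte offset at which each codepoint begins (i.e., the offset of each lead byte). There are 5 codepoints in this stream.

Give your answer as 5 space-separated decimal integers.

Answer: 0 1 5 8 11

Derivation:
Byte[0]=54: 1-byte ASCII. cp=U+0054
Byte[1]=F0: 4-byte lead, need 3 cont bytes. acc=0x0
Byte[2]=A5: continuation. acc=(acc<<6)|0x25=0x25
Byte[3]=AB: continuation. acc=(acc<<6)|0x2B=0x96B
Byte[4]=A8: continuation. acc=(acc<<6)|0x28=0x25AE8
Completed: cp=U+25AE8 (starts at byte 1)
Byte[5]=E7: 3-byte lead, need 2 cont bytes. acc=0x7
Byte[6]=BA: continuation. acc=(acc<<6)|0x3A=0x1FA
Byte[7]=A3: continuation. acc=(acc<<6)|0x23=0x7EA3
Completed: cp=U+7EA3 (starts at byte 5)
Byte[8]=E4: 3-byte lead, need 2 cont bytes. acc=0x4
Byte[9]=9B: continuation. acc=(acc<<6)|0x1B=0x11B
Byte[10]=B2: continuation. acc=(acc<<6)|0x32=0x46F2
Completed: cp=U+46F2 (starts at byte 8)
Byte[11]=23: 1-byte ASCII. cp=U+0023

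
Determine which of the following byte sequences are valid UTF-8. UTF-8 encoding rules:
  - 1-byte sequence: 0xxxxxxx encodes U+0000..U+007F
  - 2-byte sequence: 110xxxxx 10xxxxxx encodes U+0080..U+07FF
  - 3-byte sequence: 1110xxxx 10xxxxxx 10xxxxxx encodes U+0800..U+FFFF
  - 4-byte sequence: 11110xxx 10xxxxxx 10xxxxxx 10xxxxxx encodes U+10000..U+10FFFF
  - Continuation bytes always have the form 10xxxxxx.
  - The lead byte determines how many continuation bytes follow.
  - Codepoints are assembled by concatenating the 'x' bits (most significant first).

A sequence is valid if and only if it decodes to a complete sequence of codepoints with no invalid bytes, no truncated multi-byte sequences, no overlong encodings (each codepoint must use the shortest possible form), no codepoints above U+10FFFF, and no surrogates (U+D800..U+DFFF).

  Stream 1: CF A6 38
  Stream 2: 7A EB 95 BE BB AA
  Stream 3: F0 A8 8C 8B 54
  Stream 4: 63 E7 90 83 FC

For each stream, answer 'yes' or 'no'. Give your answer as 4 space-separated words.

Answer: yes no yes no

Derivation:
Stream 1: decodes cleanly. VALID
Stream 2: error at byte offset 4. INVALID
Stream 3: decodes cleanly. VALID
Stream 4: error at byte offset 4. INVALID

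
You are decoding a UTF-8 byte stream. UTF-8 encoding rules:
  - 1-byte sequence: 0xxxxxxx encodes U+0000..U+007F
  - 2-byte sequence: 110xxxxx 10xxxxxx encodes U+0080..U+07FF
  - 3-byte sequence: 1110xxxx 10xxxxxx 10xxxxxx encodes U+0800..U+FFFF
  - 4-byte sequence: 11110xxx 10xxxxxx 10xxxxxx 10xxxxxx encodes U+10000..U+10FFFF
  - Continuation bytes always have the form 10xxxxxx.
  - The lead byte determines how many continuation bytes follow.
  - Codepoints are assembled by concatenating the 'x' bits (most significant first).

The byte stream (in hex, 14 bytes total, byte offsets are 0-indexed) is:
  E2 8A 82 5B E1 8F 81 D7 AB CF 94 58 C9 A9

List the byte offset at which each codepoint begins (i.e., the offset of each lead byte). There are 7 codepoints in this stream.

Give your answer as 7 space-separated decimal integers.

Byte[0]=E2: 3-byte lead, need 2 cont bytes. acc=0x2
Byte[1]=8A: continuation. acc=(acc<<6)|0x0A=0x8A
Byte[2]=82: continuation. acc=(acc<<6)|0x02=0x2282
Completed: cp=U+2282 (starts at byte 0)
Byte[3]=5B: 1-byte ASCII. cp=U+005B
Byte[4]=E1: 3-byte lead, need 2 cont bytes. acc=0x1
Byte[5]=8F: continuation. acc=(acc<<6)|0x0F=0x4F
Byte[6]=81: continuation. acc=(acc<<6)|0x01=0x13C1
Completed: cp=U+13C1 (starts at byte 4)
Byte[7]=D7: 2-byte lead, need 1 cont bytes. acc=0x17
Byte[8]=AB: continuation. acc=(acc<<6)|0x2B=0x5EB
Completed: cp=U+05EB (starts at byte 7)
Byte[9]=CF: 2-byte lead, need 1 cont bytes. acc=0xF
Byte[10]=94: continuation. acc=(acc<<6)|0x14=0x3D4
Completed: cp=U+03D4 (starts at byte 9)
Byte[11]=58: 1-byte ASCII. cp=U+0058
Byte[12]=C9: 2-byte lead, need 1 cont bytes. acc=0x9
Byte[13]=A9: continuation. acc=(acc<<6)|0x29=0x269
Completed: cp=U+0269 (starts at byte 12)

Answer: 0 3 4 7 9 11 12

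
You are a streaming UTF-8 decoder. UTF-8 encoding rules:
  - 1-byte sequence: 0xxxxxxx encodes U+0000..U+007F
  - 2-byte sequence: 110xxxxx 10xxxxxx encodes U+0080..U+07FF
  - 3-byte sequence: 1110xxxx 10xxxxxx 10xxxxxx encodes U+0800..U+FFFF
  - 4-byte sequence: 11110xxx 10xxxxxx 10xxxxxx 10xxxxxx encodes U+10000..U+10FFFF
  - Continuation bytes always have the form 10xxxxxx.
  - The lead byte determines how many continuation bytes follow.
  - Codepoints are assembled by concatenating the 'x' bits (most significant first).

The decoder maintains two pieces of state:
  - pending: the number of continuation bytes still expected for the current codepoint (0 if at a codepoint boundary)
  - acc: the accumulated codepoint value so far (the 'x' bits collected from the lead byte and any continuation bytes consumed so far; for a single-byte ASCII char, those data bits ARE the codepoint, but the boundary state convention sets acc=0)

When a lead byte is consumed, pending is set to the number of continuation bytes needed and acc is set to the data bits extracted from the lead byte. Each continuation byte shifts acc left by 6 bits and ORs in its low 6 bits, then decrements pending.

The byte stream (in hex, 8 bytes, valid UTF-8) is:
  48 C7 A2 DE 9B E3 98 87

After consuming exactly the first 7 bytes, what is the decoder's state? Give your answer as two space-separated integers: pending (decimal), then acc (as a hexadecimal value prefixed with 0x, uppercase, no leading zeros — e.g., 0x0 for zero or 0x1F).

Byte[0]=48: 1-byte. pending=0, acc=0x0
Byte[1]=C7: 2-byte lead. pending=1, acc=0x7
Byte[2]=A2: continuation. acc=(acc<<6)|0x22=0x1E2, pending=0
Byte[3]=DE: 2-byte lead. pending=1, acc=0x1E
Byte[4]=9B: continuation. acc=(acc<<6)|0x1B=0x79B, pending=0
Byte[5]=E3: 3-byte lead. pending=2, acc=0x3
Byte[6]=98: continuation. acc=(acc<<6)|0x18=0xD8, pending=1

Answer: 1 0xD8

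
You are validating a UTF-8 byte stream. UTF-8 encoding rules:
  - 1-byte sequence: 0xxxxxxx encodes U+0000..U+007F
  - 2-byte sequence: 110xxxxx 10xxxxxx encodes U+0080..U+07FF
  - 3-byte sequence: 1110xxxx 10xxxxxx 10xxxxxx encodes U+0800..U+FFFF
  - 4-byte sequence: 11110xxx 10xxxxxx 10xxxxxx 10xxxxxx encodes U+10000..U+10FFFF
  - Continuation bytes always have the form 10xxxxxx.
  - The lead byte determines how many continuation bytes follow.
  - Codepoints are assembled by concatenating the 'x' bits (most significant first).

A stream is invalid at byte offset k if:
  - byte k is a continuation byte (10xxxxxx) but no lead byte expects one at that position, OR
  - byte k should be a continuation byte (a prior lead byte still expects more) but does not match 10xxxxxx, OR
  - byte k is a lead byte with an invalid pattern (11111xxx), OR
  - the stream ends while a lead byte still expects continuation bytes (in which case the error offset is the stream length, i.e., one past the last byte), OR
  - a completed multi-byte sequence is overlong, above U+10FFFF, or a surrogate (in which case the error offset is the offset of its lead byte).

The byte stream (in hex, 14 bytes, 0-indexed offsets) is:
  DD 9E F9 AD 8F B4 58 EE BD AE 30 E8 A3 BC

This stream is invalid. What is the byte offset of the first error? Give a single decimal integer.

Answer: 2

Derivation:
Byte[0]=DD: 2-byte lead, need 1 cont bytes. acc=0x1D
Byte[1]=9E: continuation. acc=(acc<<6)|0x1E=0x75E
Completed: cp=U+075E (starts at byte 0)
Byte[2]=F9: INVALID lead byte (not 0xxx/110x/1110/11110)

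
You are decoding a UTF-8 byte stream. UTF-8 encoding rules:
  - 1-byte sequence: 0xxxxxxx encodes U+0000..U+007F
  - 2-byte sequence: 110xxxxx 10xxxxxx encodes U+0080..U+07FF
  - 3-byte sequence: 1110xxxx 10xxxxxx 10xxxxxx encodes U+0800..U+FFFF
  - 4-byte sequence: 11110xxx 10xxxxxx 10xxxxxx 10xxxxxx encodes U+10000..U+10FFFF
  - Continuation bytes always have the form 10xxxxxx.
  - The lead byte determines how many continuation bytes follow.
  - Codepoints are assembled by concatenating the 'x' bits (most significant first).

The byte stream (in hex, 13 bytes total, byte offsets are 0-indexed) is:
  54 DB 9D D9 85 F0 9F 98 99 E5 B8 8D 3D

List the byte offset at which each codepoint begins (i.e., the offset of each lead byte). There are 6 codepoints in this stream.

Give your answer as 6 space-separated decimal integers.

Answer: 0 1 3 5 9 12

Derivation:
Byte[0]=54: 1-byte ASCII. cp=U+0054
Byte[1]=DB: 2-byte lead, need 1 cont bytes. acc=0x1B
Byte[2]=9D: continuation. acc=(acc<<6)|0x1D=0x6DD
Completed: cp=U+06DD (starts at byte 1)
Byte[3]=D9: 2-byte lead, need 1 cont bytes. acc=0x19
Byte[4]=85: continuation. acc=(acc<<6)|0x05=0x645
Completed: cp=U+0645 (starts at byte 3)
Byte[5]=F0: 4-byte lead, need 3 cont bytes. acc=0x0
Byte[6]=9F: continuation. acc=(acc<<6)|0x1F=0x1F
Byte[7]=98: continuation. acc=(acc<<6)|0x18=0x7D8
Byte[8]=99: continuation. acc=(acc<<6)|0x19=0x1F619
Completed: cp=U+1F619 (starts at byte 5)
Byte[9]=E5: 3-byte lead, need 2 cont bytes. acc=0x5
Byte[10]=B8: continuation. acc=(acc<<6)|0x38=0x178
Byte[11]=8D: continuation. acc=(acc<<6)|0x0D=0x5E0D
Completed: cp=U+5E0D (starts at byte 9)
Byte[12]=3D: 1-byte ASCII. cp=U+003D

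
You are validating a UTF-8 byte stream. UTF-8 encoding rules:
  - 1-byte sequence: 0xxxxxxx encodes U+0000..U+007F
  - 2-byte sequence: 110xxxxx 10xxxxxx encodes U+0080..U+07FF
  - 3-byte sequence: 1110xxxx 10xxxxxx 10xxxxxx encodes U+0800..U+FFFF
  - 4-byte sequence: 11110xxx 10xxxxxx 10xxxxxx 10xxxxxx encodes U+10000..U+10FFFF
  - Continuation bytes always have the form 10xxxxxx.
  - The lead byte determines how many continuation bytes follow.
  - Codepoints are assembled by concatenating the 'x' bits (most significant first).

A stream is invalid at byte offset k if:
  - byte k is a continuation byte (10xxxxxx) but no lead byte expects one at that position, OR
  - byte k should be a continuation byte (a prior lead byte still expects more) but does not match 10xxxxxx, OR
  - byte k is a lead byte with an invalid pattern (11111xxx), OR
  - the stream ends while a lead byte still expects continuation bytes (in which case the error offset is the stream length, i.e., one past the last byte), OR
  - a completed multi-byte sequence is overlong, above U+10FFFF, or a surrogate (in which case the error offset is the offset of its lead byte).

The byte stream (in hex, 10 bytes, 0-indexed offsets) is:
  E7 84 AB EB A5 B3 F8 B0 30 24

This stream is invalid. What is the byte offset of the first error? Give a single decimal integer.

Answer: 6

Derivation:
Byte[0]=E7: 3-byte lead, need 2 cont bytes. acc=0x7
Byte[1]=84: continuation. acc=(acc<<6)|0x04=0x1C4
Byte[2]=AB: continuation. acc=(acc<<6)|0x2B=0x712B
Completed: cp=U+712B (starts at byte 0)
Byte[3]=EB: 3-byte lead, need 2 cont bytes. acc=0xB
Byte[4]=A5: continuation. acc=(acc<<6)|0x25=0x2E5
Byte[5]=B3: continuation. acc=(acc<<6)|0x33=0xB973
Completed: cp=U+B973 (starts at byte 3)
Byte[6]=F8: INVALID lead byte (not 0xxx/110x/1110/11110)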